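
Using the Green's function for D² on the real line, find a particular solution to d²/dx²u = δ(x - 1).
\frac{|x - 1|}{2}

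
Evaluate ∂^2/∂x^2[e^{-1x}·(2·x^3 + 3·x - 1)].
\left(2 x^{3} - 12 x^{2} + 15 x - 7\right) e^{- x}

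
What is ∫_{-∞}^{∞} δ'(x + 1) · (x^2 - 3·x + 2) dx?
5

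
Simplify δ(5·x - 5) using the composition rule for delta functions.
\frac{\delta(x - 1)}{5}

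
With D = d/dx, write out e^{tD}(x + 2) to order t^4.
t + x + 2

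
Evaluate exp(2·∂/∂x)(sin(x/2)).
\sin{\left(\frac{x}{2} + 1 \right)}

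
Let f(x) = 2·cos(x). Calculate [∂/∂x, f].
- 2 \sin{\left(x \right)}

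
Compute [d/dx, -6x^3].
- 18 x^{2}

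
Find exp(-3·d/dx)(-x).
3 - x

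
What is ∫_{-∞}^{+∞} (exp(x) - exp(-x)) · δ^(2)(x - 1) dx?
2 \sinh{\left(1 \right)}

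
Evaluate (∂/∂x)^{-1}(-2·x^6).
- \frac{2 x^{7}}{7}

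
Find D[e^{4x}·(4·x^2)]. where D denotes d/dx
8 x \left(2 x + 1\right) e^{4 x}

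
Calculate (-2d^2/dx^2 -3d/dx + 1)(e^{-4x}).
- 19 e^{- 4 x}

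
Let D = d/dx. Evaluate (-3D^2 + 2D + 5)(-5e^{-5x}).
400 e^{- 5 x}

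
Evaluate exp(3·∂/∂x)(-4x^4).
- 4 x^{4} - 48 x^{3} - 216 x^{2} - 432 x - 324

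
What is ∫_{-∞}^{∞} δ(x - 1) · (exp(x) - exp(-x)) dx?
2 \sinh{\left(1 \right)}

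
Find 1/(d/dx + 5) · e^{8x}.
\frac{e^{8 x}}{13}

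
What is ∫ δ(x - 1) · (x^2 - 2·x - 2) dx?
-3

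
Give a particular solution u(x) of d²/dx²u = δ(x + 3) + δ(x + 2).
\frac{|x + 3|}{2} + \frac{|x + 2|}{2}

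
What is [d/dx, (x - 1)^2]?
2 x - 2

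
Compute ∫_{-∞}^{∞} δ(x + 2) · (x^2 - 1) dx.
3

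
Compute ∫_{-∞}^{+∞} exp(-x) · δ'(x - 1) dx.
e^{-1}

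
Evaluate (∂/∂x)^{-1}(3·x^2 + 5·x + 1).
x^{3} + \frac{5 x^{2}}{2} + x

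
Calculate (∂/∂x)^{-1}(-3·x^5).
- \frac{x^{6}}{2}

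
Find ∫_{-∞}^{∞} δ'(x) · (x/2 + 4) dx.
- \frac{1}{2}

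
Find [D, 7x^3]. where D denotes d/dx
21 x^{2}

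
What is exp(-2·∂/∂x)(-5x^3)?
- 5 x^{3} + 30 x^{2} - 60 x + 40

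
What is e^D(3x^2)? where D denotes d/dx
3 x^{2} + 6 x + 3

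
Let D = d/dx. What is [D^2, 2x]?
4D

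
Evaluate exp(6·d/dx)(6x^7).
6 x^{7} + 252 x^{6} + 4536 x^{5} + 45360 x^{4} + 272160 x^{3} + 979776 x^{2} + 1959552 x + 1679616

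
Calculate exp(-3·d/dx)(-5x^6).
- 5 x^{6} + 90 x^{5} - 675 x^{4} + 2700 x^{3} - 6075 x^{2} + 7290 x - 3645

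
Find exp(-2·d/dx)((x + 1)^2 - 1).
x \left(x - 2\right)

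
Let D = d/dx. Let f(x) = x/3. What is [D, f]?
\frac{1}{3}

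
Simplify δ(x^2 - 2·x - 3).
\frac{\delta(x + 1) + \delta(x - 3)}{4}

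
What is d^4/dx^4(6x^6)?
2160 x^{2}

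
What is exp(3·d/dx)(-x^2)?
- x^{2} - 6 x - 9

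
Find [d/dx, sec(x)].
\tan{\left(x \right)} \sec{\left(x \right)}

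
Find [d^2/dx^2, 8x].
16\frac{d}{dx}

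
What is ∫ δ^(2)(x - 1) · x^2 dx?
2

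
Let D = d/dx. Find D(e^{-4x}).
- 4 e^{- 4 x}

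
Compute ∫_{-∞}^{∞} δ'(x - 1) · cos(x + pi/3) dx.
\sin{\left(1 + \frac{\pi}{3} \right)}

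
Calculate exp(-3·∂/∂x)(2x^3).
2 x^{3} - 18 x^{2} + 54 x - 54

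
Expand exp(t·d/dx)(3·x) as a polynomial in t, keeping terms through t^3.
3 t + 3 x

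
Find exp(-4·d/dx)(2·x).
2 x - 8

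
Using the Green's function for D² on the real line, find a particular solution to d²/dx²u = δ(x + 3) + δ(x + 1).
\frac{|x + 3|}{2} + \frac{|x + 1|}{2}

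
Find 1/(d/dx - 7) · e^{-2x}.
- \frac{e^{- 2 x}}{9}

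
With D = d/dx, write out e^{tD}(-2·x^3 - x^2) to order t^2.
- t^{2} \left(6 x + 1\right) - 2 t x \left(3 x + 1\right) - 2 x^{3} - x^{2}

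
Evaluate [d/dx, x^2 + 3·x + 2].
2 x + 3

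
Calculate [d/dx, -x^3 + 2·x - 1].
2 - 3 x^{2}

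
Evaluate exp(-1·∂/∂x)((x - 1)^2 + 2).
x^{2} - 4 x + 6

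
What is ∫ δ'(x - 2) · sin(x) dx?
- \cos{\left(2 \right)}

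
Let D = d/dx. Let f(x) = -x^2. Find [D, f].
- 2 x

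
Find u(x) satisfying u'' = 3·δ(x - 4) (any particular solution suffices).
\frac{3|x - 4|}{2}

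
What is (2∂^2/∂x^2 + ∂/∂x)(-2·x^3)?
6 x \left(- x - 4\right)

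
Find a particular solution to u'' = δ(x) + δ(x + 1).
\frac{|x|}{2} + \frac{|x + 1|}{2}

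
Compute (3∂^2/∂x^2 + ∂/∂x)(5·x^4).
20 x^{2} \left(x + 9\right)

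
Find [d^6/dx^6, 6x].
36\frac{d^{5}}{dx^{5}}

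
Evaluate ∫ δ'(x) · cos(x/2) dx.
0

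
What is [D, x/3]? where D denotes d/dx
\frac{1}{3}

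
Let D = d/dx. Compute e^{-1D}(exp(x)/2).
\frac{e^{x - 1}}{2}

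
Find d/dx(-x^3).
- 3 x^{2}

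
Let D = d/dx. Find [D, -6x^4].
- 24 x^{3}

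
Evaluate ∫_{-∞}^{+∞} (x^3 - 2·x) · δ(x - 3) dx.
21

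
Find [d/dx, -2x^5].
- 10 x^{4}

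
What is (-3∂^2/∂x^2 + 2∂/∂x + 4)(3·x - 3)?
12 x - 6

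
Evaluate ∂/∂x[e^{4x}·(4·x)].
\left(16 x + 4\right) e^{4 x}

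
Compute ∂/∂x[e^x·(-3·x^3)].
3 x^{2} \left(- x - 3\right) e^{x}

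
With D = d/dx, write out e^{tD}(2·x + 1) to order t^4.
2 t + 2 x + 1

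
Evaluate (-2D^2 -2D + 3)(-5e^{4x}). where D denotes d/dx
185 e^{4 x}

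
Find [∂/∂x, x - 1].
1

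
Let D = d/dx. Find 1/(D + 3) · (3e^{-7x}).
- \frac{3 e^{- 7 x}}{4}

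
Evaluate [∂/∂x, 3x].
3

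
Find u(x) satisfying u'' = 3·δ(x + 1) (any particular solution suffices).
\frac{3|x + 1|}{2}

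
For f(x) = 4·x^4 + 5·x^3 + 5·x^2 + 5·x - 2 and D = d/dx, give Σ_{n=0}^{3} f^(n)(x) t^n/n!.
t^{3} \left(16 x + 5\right) + t^{2} \left(24 x^{2} + 15 x + 5\right) + t \left(16 x^{3} + 15 x^{2} + 10 x + 5\right) + 4 x^{4} + 5 x^{3} + 5 x^{2} + 5 x - 2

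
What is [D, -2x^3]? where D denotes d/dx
- 6 x^{2}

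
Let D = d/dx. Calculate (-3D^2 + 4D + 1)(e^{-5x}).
- 94 e^{- 5 x}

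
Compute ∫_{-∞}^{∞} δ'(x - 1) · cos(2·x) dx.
2 \sin{\left(2 \right)}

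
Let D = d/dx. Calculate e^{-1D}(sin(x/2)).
\sin{\left(\frac{x}{2} - \frac{1}{2} \right)}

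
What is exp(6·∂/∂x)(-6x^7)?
- 6 x^{7} - 252 x^{6} - 4536 x^{5} - 45360 x^{4} - 272160 x^{3} - 979776 x^{2} - 1959552 x - 1679616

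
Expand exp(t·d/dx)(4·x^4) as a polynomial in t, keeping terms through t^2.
4 x^{2} \left(6 t^{2} + 4 t x + x^{2}\right)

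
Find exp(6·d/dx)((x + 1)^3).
x^{3} + 21 x^{2} + 147 x + 343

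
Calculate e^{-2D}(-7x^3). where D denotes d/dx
- 7 x^{3} + 42 x^{2} - 84 x + 56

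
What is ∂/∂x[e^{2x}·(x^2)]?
2 x \left(x + 1\right) e^{2 x}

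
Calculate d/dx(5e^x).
5 e^{x}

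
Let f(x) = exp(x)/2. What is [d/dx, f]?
\frac{e^{x}}{2}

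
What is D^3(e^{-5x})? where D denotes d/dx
- 125 e^{- 5 x}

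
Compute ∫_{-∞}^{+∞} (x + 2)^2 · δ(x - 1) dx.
9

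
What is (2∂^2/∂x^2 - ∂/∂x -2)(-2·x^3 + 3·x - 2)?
4 x^{3} + 6 x^{2} - 30 x + 1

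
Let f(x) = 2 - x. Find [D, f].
-1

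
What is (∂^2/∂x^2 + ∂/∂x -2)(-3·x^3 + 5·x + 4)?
6 x^{3} - 9 x^{2} - 28 x - 3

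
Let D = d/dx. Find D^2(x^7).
42 x^{5}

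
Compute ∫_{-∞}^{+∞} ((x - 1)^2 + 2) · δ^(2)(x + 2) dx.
2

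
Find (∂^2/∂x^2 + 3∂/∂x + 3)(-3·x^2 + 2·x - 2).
- 9 x^{2} - 12 x - 6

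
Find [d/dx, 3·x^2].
6 x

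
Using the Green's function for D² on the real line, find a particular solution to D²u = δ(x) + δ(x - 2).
\frac{|x|}{2} + \frac{|x - 2|}{2}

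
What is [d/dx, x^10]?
10 x^{9}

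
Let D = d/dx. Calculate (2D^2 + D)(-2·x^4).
8 x^{2} \left(- x - 6\right)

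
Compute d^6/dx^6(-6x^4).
0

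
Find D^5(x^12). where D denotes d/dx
95040 x^{7}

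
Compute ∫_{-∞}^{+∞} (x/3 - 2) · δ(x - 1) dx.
- \frac{5}{3}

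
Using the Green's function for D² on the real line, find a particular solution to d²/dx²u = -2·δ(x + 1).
-|x + 1|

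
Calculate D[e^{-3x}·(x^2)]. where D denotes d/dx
x \left(2 - 3 x\right) e^{- 3 x}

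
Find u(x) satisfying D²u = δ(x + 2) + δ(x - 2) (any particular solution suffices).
\frac{|x + 2|}{2} + \frac{|x - 2|}{2}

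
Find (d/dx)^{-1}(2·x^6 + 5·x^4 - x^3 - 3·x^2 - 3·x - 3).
\frac{2 x^{7}}{7} + x^{5} - \frac{x^{4}}{4} - x^{3} - \frac{3 x^{2}}{2} - 3 x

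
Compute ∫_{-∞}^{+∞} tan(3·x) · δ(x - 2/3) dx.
\tan{\left(2 \right)}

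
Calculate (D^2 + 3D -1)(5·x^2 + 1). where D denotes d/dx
- 5 x^{2} + 30 x + 9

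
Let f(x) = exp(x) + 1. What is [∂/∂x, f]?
e^{x}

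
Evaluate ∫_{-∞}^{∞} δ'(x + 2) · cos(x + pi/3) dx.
\cos{\left(\frac{\pi}{6} + 2 \right)}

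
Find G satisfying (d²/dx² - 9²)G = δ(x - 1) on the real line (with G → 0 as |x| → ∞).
-\frac{e^{-9|x - 1|}}{18}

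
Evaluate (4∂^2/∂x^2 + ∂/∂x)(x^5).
5 x^{3} \left(x + 16\right)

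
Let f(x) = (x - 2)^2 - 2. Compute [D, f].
2 x - 4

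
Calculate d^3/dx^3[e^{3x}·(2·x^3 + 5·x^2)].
\left(54 x^{3} + 297 x^{2} + 378 x + 102\right) e^{3 x}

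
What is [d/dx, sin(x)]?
\cos{\left(x \right)}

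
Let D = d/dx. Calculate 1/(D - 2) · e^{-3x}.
- \frac{e^{- 3 x}}{5}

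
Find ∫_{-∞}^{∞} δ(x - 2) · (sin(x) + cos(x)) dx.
\cos{\left(2 \right)} + \sin{\left(2 \right)}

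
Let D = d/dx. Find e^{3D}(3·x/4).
\frac{3 x}{4} + \frac{9}{4}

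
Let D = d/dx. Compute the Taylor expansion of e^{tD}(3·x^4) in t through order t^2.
3 x^{2} \left(6 t^{2} + 4 t x + x^{2}\right)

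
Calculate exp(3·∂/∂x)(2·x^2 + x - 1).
2 x^{2} + 13 x + 20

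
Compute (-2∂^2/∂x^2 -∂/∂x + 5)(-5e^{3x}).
80 e^{3 x}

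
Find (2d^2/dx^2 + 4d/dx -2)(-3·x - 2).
6 x - 8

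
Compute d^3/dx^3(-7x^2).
0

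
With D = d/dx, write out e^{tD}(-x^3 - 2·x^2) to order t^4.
- t^{3} - t^{2} \left(3 x + 2\right) - t x \left(3 x + 4\right) - x^{3} - 2 x^{2}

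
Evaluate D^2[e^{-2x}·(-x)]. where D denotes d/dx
4 \left(1 - x\right) e^{- 2 x}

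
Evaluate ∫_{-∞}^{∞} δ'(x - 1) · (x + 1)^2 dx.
-4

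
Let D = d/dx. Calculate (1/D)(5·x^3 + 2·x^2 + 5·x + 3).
\frac{5 x^{4}}{4} + \frac{2 x^{3}}{3} + \frac{5 x^{2}}{2} + 3 x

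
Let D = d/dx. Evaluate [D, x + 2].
1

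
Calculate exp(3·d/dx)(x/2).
\frac{x}{2} + \frac{3}{2}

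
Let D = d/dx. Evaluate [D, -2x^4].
- 8 x^{3}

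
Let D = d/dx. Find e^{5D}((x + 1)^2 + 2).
x^{2} + 12 x + 38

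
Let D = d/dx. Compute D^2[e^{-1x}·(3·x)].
3 \left(x - 2\right) e^{- x}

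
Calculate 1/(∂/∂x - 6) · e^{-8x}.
- \frac{e^{- 8 x}}{14}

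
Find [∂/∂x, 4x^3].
12 x^{2}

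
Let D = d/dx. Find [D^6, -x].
-6D^{5}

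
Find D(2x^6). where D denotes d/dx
12 x^{5}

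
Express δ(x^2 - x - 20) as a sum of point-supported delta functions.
\frac{\delta(x - 5) + \delta(x + 4)}{9}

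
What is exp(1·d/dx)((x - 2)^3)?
x^{3} - 3 x^{2} + 3 x - 1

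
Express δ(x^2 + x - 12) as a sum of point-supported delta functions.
\frac{\delta(x + 4) + \delta(x - 3)}{7}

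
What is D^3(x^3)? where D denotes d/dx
6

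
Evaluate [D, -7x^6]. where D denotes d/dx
- 42 x^{5}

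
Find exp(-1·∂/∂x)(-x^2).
- x^{2} + 2 x - 1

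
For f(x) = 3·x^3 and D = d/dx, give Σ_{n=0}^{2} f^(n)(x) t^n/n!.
3 x \left(3 t^{2} + 3 t x + x^{2}\right)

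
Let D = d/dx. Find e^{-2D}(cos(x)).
\cos{\left(x - 2 \right)}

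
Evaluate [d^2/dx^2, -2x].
-4\frac{d}{dx}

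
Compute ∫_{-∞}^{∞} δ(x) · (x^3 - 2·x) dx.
0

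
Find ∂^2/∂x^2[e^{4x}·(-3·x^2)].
\left(- 48 x^{2} - 48 x - 6\right) e^{4 x}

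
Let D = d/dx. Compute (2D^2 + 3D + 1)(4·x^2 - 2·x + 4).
4 x^{2} + 22 x + 14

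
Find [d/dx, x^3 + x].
3 x^{2} + 1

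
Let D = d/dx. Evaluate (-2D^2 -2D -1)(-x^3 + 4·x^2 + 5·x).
x^{3} + 2 x^{2} - 9 x - 26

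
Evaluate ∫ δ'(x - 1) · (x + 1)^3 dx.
-12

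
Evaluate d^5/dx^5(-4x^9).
- 60480 x^{4}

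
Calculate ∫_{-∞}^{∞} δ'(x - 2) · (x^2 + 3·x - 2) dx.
-7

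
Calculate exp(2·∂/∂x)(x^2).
x^{2} + 4 x + 4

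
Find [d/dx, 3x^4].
12 x^{3}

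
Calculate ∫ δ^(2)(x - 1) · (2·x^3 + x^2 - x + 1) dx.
14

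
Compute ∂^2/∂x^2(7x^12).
924 x^{10}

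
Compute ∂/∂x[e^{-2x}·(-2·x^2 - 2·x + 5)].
4 \left(x^{2} - 3\right) e^{- 2 x}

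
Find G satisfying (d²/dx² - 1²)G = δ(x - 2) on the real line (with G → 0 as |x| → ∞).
-\frac{e^{-|x - 2|}}{2}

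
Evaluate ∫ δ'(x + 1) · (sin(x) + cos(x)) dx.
- \sin{\left(1 \right)} - \cos{\left(1 \right)}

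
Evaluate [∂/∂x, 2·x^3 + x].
6 x^{2} + 1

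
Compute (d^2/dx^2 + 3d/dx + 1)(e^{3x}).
19 e^{3 x}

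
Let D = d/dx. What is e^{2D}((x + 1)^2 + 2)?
x^{2} + 6 x + 11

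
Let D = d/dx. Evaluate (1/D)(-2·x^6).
- \frac{2 x^{7}}{7}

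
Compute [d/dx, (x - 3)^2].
2 x - 6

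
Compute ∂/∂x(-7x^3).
- 21 x^{2}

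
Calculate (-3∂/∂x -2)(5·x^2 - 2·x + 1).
- 10 x^{2} - 26 x + 4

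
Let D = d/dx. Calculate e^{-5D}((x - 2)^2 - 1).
x^{2} - 14 x + 48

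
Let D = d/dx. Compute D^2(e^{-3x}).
9 e^{- 3 x}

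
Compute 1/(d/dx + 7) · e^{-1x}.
\frac{e^{- x}}{6}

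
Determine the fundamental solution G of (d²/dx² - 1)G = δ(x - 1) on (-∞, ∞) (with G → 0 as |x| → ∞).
-\frac{e^{-|x - 1|}}{2}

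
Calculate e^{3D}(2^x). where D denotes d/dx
2^{x + 3}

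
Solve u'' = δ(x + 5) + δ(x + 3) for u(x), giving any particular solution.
\frac{|x + 5|}{2} + \frac{|x + 3|}{2}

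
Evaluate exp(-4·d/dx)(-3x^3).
- 3 x^{3} + 36 x^{2} - 144 x + 192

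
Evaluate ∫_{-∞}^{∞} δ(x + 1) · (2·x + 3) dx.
1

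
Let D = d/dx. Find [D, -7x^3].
- 21 x^{2}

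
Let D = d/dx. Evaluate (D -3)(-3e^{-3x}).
18 e^{- 3 x}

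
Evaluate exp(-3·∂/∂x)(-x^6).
- x^{6} + 18 x^{5} - 135 x^{4} + 540 x^{3} - 1215 x^{2} + 1458 x - 729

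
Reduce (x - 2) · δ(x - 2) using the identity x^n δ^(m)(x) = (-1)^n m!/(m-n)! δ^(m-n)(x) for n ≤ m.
0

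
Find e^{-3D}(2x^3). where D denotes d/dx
2 x^{3} - 18 x^{2} + 54 x - 54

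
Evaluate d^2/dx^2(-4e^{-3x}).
- 36 e^{- 3 x}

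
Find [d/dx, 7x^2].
14 x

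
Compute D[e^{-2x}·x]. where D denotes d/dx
\left(1 - 2 x\right) e^{- 2 x}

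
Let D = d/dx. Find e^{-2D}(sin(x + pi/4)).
\sin{\left(x - 2 + \frac{\pi}{4} \right)}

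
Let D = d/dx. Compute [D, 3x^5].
15 x^{4}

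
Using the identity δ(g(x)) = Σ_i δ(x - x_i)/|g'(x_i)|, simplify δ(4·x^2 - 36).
\frac{\delta(x - 3) + \delta(x + 3)}{24}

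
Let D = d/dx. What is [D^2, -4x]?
-8D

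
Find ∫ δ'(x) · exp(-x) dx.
1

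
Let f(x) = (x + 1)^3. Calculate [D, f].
3 \left(x + 1\right)^{2}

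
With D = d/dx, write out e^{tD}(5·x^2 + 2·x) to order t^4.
5 t^{2} + 2 t \left(5 x + 1\right) + 5 x^{2} + 2 x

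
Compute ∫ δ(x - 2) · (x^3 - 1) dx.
7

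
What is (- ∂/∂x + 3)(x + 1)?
3 x + 2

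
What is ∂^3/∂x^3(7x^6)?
840 x^{3}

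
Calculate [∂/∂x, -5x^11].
- 55 x^{10}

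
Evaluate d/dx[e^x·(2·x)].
2 \left(x + 1\right) e^{x}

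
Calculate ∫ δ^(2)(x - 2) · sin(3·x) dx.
- 9 \sin{\left(6 \right)}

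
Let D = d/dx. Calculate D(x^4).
4 x^{3}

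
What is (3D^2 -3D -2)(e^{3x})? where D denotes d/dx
16 e^{3 x}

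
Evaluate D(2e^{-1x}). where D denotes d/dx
- 2 e^{- x}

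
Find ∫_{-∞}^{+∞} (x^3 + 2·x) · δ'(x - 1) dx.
-5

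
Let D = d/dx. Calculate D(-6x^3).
- 18 x^{2}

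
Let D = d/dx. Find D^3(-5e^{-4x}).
320 e^{- 4 x}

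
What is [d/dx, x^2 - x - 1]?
2 x - 1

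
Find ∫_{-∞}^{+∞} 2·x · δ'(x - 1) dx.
-2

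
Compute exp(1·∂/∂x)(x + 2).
x + 3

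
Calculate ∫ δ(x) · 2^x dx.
1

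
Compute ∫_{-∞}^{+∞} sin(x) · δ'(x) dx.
-1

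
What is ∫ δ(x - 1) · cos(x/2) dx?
\cos{\left(\frac{1}{2} \right)}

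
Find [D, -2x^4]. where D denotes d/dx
- 8 x^{3}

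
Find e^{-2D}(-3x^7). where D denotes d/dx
- 3 x^{7} + 42 x^{6} - 252 x^{5} + 840 x^{4} - 1680 x^{3} + 2016 x^{2} - 1344 x + 384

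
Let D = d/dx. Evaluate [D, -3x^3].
- 9 x^{2}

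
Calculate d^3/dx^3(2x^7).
420 x^{4}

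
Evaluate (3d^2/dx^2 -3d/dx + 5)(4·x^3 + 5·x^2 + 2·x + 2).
20 x^{3} - 11 x^{2} + 52 x + 34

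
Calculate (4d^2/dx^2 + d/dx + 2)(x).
2 x + 1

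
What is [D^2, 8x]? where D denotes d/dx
16D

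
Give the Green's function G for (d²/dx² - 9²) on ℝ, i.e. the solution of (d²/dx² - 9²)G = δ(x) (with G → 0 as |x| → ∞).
-\frac{e^{-9|x|}}{18}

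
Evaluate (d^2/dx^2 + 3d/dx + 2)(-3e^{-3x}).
- 6 e^{- 3 x}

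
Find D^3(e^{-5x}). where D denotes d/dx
- 125 e^{- 5 x}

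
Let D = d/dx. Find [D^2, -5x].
-10D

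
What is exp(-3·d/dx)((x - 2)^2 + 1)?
x^{2} - 10 x + 26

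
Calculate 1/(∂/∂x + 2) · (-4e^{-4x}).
2 e^{- 4 x}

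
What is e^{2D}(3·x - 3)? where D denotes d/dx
3 x + 3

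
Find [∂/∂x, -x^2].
- 2 x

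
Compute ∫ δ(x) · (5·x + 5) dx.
5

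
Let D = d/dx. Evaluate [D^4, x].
4D^{3}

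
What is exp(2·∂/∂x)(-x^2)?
- x^{2} - 4 x - 4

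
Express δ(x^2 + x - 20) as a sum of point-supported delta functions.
\frac{\delta(x - 4) + \delta(x + 5)}{9}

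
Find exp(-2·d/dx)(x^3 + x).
x^{3} - 6 x^{2} + 13 x - 10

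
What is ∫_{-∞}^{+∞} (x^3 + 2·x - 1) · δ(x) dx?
-1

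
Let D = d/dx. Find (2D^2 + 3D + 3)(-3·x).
- 9 x - 9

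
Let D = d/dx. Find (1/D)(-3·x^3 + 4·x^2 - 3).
- \frac{3 x^{4}}{4} + \frac{4 x^{3}}{3} - 3 x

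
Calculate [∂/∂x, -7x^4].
- 28 x^{3}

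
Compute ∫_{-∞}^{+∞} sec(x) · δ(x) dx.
1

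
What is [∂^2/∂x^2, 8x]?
16\frac{d}{dx}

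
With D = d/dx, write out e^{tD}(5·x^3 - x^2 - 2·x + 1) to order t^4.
5 t^{3} + t^{2} \left(15 x - 1\right) - t \left(- 15 x^{2} + 2 x + 2\right) + 5 x^{3} - x^{2} - 2 x + 1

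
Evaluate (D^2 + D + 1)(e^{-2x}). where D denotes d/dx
3 e^{- 2 x}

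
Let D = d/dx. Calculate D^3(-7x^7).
- 1470 x^{4}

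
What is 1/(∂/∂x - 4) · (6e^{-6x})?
- \frac{3 e^{- 6 x}}{5}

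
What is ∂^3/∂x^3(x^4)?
24 x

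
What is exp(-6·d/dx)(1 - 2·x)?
13 - 2 x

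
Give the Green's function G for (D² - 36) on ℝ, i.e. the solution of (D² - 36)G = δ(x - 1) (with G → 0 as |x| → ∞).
-\frac{e^{-6|x - 1|}}{12}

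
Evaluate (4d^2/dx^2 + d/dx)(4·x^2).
8 x + 32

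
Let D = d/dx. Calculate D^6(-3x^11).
- 997920 x^{5}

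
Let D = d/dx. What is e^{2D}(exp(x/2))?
e^{\frac{x}{2} + 1}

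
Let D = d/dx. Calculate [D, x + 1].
1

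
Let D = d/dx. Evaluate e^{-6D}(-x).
6 - x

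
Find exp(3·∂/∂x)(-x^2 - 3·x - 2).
- x^{2} - 9 x - 20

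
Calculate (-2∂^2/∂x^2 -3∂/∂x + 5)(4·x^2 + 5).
20 x^{2} - 24 x + 9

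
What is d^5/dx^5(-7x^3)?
0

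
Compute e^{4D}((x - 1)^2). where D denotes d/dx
x^{2} + 6 x + 9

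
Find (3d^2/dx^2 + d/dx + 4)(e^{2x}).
18 e^{2 x}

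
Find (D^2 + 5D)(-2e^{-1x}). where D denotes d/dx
8 e^{- x}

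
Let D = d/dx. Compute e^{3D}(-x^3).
- x^{3} - 9 x^{2} - 27 x - 27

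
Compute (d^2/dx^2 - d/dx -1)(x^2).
- x^{2} - 2 x + 2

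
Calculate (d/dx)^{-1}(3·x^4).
\frac{3 x^{5}}{5}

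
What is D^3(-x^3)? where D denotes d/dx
-6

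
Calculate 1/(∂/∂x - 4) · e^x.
- \frac{e^{x}}{3}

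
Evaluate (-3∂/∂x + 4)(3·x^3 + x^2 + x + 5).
12 x^{3} - 23 x^{2} - 2 x + 17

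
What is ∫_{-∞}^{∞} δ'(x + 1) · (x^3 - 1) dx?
-3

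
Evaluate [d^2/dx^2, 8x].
16\frac{d}{dx}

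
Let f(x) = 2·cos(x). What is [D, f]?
- 2 \sin{\left(x \right)}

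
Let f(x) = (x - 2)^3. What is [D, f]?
3 \left(x - 2\right)^{2}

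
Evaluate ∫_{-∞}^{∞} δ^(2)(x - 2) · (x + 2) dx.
0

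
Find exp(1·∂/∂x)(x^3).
x^{3} + 3 x^{2} + 3 x + 1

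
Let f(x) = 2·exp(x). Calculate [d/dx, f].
2 e^{x}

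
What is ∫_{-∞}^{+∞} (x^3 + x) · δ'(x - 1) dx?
-4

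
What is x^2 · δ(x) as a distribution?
0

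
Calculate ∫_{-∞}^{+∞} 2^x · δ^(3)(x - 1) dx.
- 2 \log{\left(2 \right)}^{3}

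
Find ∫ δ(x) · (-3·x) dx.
0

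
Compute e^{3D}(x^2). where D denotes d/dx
x^{2} + 6 x + 9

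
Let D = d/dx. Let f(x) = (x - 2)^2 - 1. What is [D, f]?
2 x - 4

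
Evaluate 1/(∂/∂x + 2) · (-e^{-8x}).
\frac{e^{- 8 x}}{6}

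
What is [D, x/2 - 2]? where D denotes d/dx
\frac{1}{2}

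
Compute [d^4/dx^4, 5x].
20\frac{d^{3}}{dx^{3}}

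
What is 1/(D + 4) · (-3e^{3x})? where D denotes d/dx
- \frac{3 e^{3 x}}{7}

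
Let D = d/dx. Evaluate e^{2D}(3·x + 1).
3 x + 7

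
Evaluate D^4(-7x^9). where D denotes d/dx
- 21168 x^{5}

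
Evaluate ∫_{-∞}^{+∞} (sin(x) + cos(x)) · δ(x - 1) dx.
\cos{\left(1 \right)} + \sin{\left(1 \right)}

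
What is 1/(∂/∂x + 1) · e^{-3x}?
- \frac{e^{- 3 x}}{2}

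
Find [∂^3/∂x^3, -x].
-3\frac{d^{2}}{dx^{2}}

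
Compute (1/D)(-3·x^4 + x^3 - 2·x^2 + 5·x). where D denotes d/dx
- \frac{3 x^{5}}{5} + \frac{x^{4}}{4} - \frac{2 x^{3}}{3} + \frac{5 x^{2}}{2}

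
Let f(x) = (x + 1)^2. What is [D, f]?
2 x + 2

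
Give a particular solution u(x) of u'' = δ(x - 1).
\frac{|x - 1|}{2}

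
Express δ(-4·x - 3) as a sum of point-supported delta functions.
\frac{\delta(x + 3/4)}{4}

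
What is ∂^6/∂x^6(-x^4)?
0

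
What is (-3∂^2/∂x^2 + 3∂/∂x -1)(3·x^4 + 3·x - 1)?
- 3 x^{4} + 36 x^{3} - 108 x^{2} - 3 x + 10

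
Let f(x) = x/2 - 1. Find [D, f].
\frac{1}{2}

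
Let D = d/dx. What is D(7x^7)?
49 x^{6}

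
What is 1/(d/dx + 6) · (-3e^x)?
- \frac{3 e^{x}}{7}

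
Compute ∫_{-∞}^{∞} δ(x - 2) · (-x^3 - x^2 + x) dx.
-10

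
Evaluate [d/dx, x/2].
\frac{1}{2}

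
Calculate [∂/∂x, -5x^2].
- 10 x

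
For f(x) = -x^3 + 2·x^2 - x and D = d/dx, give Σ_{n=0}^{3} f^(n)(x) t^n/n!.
- t^{3} - t^{2} \left(3 x - 2\right) - t \left(3 x^{2} - 4 x + 1\right) - x^{3} + 2 x^{2} - x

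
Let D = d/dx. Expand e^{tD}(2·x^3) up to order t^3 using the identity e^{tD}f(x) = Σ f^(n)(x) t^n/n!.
2 t^{3} + 6 t^{2} x + 6 t x^{2} + 2 x^{3}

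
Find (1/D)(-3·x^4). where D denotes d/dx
- \frac{3 x^{5}}{5}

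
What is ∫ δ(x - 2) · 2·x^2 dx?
8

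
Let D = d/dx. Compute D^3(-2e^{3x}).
- 54 e^{3 x}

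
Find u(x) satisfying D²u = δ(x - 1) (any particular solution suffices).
\frac{|x - 1|}{2}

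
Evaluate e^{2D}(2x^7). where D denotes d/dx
2 x^{7} + 28 x^{6} + 168 x^{5} + 560 x^{4} + 1120 x^{3} + 1344 x^{2} + 896 x + 256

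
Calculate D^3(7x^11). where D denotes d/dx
6930 x^{8}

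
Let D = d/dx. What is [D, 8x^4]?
32 x^{3}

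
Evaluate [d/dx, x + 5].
1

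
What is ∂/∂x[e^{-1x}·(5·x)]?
5 \left(1 - x\right) e^{- x}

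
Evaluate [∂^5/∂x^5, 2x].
10\frac{d^{4}}{dx^{4}}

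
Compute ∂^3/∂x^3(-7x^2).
0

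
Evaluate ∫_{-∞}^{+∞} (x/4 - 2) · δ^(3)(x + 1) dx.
0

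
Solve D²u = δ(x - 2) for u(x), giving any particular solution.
\frac{|x - 2|}{2}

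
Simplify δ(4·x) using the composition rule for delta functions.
\frac{\delta(x)}{4}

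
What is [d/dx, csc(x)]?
- \cot{\left(x \right)} \csc{\left(x \right)}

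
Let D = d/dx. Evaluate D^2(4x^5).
80 x^{3}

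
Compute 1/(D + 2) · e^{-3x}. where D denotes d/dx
- e^{- 3 x}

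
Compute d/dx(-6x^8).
- 48 x^{7}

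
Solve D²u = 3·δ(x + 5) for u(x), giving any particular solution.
\frac{3|x + 5|}{2}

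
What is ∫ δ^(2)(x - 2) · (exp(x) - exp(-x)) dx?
2 \sinh{\left(2 \right)}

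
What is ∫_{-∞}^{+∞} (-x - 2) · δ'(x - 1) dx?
1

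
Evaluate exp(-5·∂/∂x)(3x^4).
3 x^{4} - 60 x^{3} + 450 x^{2} - 1500 x + 1875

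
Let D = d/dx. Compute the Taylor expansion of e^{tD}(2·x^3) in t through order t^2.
2 x \left(3 t^{2} + 3 t x + x^{2}\right)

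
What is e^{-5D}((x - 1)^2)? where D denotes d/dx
x^{2} - 12 x + 36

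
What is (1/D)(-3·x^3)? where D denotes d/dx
- \frac{3 x^{4}}{4}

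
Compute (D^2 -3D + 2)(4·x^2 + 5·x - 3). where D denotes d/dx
8 x^{2} - 14 x - 13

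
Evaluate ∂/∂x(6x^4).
24 x^{3}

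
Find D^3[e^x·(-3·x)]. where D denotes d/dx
3 \left(- x - 3\right) e^{x}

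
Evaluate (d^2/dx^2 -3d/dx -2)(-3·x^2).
6 x^{2} + 18 x - 6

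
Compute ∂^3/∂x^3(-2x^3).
-12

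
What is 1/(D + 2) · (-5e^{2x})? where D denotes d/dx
- \frac{5 e^{2 x}}{4}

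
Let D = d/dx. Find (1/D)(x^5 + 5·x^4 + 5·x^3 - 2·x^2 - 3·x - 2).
\frac{x^{6}}{6} + x^{5} + \frac{5 x^{4}}{4} - \frac{2 x^{3}}{3} - \frac{3 x^{2}}{2} - 2 x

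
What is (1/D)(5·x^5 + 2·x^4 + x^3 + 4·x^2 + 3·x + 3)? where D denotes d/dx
\frac{5 x^{6}}{6} + \frac{2 x^{5}}{5} + \frac{x^{4}}{4} + \frac{4 x^{3}}{3} + \frac{3 x^{2}}{2} + 3 x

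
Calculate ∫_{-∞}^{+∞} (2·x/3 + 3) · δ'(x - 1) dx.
- \frac{2}{3}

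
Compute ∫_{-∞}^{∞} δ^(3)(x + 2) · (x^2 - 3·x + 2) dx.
0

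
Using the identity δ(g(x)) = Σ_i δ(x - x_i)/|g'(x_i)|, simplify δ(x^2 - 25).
\frac{\delta(x - 5) + \delta(x + 5)}{10}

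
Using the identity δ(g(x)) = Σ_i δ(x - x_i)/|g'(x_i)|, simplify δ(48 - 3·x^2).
\frac{\delta(x - 4) + \delta(x + 4)}{24}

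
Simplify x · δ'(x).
-\delta(x)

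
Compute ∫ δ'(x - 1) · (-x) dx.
1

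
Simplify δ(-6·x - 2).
\frac{\delta(x + 1/3)}{6}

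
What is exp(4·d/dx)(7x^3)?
7 x^{3} + 84 x^{2} + 336 x + 448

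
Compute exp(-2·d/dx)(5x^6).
5 x^{6} - 60 x^{5} + 300 x^{4} - 800 x^{3} + 1200 x^{2} - 960 x + 320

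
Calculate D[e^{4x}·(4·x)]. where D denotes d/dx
\left(16 x + 4\right) e^{4 x}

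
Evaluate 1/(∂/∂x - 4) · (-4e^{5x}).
- 4 e^{5 x}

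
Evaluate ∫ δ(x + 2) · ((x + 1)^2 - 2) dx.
-1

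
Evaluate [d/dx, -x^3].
- 3 x^{2}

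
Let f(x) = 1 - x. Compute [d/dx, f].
-1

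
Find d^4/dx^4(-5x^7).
- 4200 x^{3}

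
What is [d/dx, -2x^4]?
- 8 x^{3}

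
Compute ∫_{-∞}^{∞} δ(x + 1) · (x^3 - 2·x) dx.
1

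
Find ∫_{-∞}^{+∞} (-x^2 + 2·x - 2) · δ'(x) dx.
-2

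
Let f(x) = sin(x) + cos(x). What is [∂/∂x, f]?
- \sin{\left(x \right)} + \cos{\left(x \right)}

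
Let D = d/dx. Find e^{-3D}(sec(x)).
\sec{\left(x - 3 \right)}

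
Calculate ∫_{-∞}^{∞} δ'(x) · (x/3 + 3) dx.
- \frac{1}{3}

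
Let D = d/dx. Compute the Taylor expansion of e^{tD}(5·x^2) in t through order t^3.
5 t^{2} + 10 t x + 5 x^{2}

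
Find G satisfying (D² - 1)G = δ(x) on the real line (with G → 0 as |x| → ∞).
-\frac{e^{-|x|}}{2}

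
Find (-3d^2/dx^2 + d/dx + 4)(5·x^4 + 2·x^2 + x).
20 x^{4} + 20 x^{3} - 172 x^{2} + 8 x - 11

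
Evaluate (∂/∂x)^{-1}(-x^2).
- \frac{x^{3}}{3}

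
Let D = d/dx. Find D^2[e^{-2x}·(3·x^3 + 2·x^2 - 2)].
2 \left(6 x^{3} - 14 x^{2} + x - 2\right) e^{- 2 x}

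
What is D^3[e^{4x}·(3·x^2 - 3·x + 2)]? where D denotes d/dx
\left(192 x^{2} + 96 x + 56\right) e^{4 x}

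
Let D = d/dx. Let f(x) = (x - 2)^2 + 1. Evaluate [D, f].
2 x - 4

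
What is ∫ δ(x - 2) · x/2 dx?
1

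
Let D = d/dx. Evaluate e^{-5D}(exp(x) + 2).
e^{x - 5} + 2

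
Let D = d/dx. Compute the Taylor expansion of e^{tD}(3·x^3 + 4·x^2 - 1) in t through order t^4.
3 t^{3} + t^{2} \left(9 x + 4\right) + t x \left(9 x + 8\right) + 3 x^{3} + 4 x^{2} - 1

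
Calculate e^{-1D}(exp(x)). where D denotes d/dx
e^{x - 1}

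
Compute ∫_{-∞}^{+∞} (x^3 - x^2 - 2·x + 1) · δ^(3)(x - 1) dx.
-6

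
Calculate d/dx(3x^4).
12 x^{3}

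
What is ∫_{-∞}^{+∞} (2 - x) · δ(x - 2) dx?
0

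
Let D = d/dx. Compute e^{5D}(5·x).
5 x + 25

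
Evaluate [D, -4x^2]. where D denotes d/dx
- 8 x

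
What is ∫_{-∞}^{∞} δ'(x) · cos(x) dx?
0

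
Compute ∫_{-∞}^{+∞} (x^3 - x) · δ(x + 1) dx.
0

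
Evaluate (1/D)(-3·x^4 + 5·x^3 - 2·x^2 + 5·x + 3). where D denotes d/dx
- \frac{3 x^{5}}{5} + \frac{5 x^{4}}{4} - \frac{2 x^{3}}{3} + \frac{5 x^{2}}{2} + 3 x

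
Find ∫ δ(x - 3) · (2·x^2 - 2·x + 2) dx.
14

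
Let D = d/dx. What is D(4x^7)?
28 x^{6}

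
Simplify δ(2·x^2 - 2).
\frac{\delta(x - 1) + \delta(x + 1)}{4}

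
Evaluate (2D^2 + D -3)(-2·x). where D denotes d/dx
6 x - 2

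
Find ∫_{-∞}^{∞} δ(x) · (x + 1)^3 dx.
1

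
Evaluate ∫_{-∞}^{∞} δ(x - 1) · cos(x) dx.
\cos{\left(1 \right)}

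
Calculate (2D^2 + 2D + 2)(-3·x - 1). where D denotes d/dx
- 6 x - 8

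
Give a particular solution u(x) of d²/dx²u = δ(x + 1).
\frac{|x + 1|}{2}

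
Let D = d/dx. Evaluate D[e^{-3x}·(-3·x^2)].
3 x \left(3 x - 2\right) e^{- 3 x}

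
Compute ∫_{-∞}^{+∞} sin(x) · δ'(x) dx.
-1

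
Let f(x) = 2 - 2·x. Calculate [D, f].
-2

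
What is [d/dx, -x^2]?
- 2 x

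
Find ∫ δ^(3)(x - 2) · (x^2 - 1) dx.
0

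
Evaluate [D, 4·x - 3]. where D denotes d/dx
4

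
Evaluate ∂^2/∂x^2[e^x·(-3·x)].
3 \left(- x - 2\right) e^{x}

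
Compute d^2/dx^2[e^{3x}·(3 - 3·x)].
\left(9 - 27 x\right) e^{3 x}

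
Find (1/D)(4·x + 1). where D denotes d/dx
2 x^{2} + x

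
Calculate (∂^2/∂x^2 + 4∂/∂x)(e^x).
5 e^{x}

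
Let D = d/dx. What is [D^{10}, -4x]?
-40D^{9}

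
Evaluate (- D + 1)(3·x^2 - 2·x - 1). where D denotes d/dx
3 x^{2} - 8 x + 1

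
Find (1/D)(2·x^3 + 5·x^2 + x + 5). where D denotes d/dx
\frac{x^{4}}{2} + \frac{5 x^{3}}{3} + \frac{x^{2}}{2} + 5 x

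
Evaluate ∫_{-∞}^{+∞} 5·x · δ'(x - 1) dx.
-5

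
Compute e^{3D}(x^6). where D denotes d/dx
x^{6} + 18 x^{5} + 135 x^{4} + 540 x^{3} + 1215 x^{2} + 1458 x + 729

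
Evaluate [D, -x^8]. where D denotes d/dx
- 8 x^{7}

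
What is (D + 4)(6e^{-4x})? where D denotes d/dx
0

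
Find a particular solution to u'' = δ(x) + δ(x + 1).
\frac{|x|}{2} + \frac{|x + 1|}{2}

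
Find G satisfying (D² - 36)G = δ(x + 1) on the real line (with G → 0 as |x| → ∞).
-\frac{e^{-6|x + 1|}}{12}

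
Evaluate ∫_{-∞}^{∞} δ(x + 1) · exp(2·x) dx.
e^{-2}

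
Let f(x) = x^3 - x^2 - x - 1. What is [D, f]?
3 x^{2} - 2 x - 1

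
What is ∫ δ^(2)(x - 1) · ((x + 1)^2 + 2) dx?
2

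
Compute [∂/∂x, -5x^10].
- 50 x^{9}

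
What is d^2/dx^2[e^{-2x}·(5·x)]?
20 \left(x - 1\right) e^{- 2 x}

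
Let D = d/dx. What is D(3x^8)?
24 x^{7}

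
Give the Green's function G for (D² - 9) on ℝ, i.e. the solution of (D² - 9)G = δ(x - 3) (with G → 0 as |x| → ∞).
-\frac{e^{-3|x - 3|}}{6}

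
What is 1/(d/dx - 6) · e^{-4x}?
- \frac{e^{- 4 x}}{10}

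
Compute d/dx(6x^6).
36 x^{5}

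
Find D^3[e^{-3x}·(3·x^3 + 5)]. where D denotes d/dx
9 \left(- 9 x^{3} + 27 x^{2} - 18 x - 13\right) e^{- 3 x}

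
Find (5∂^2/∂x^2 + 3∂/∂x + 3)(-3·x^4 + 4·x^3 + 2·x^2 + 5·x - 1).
- 9 x^{4} - 24 x^{3} - 138 x^{2} + 147 x + 32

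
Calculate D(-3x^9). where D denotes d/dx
- 27 x^{8}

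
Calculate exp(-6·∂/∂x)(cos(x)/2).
\frac{\cos{\left(x - 6 \right)}}{2}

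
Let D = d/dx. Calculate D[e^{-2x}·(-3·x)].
3 \left(2 x - 1\right) e^{- 2 x}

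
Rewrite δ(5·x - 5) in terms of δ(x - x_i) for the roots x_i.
\frac{\delta(x - 1)}{5}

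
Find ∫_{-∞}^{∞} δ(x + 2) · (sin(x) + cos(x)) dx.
- \sin{\left(2 \right)} + \cos{\left(2 \right)}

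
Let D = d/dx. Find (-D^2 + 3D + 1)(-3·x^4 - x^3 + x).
- 3 x^{4} - 37 x^{3} + 27 x^{2} + 7 x + 3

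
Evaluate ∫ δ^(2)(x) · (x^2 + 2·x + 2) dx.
2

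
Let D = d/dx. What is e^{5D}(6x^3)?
6 x^{3} + 90 x^{2} + 450 x + 750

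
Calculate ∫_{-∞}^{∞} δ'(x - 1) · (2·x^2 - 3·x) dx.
-1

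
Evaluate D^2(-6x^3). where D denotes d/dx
- 36 x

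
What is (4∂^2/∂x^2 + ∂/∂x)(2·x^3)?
6 x \left(x + 8\right)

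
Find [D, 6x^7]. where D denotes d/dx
42 x^{6}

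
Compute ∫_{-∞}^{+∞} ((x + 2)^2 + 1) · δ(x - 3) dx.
26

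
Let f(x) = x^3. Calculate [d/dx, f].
3 x^{2}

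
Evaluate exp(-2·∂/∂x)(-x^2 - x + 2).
x \left(3 - x\right)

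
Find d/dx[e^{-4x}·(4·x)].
4 \left(1 - 4 x\right) e^{- 4 x}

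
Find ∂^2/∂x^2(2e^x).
2 e^{x}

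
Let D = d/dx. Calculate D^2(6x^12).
792 x^{10}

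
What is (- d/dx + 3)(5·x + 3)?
15 x + 4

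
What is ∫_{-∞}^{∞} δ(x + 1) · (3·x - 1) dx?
-4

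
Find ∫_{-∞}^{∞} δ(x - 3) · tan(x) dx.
\tan{\left(3 \right)}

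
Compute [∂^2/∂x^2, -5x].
-10\frac{d}{dx}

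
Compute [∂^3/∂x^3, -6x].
-18\frac{d^{2}}{dx^{2}}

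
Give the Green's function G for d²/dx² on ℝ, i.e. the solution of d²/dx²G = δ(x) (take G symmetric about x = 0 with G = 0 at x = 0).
\frac{|x|}{2}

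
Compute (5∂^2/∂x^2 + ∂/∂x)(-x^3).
3 x \left(- x - 10\right)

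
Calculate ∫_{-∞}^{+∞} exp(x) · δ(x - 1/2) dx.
e^{\frac{1}{2}}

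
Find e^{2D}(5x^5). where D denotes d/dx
5 x^{5} + 50 x^{4} + 200 x^{3} + 400 x^{2} + 400 x + 160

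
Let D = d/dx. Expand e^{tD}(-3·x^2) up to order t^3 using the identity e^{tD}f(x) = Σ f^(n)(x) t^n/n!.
- 3 t^{2} - 6 t x - 3 x^{2}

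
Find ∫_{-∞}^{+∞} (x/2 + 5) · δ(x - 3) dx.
\frac{13}{2}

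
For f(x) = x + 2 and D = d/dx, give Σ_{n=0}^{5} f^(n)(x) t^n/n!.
t + x + 2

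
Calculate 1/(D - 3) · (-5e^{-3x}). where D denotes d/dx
\frac{5 e^{- 3 x}}{6}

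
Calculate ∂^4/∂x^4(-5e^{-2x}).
- 80 e^{- 2 x}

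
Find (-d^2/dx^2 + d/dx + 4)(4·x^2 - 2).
16 x^{2} + 8 x - 16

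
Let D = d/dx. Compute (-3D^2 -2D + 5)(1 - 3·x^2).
- 15 x^{2} + 12 x + 23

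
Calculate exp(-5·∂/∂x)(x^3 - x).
x^{3} - 15 x^{2} + 74 x - 120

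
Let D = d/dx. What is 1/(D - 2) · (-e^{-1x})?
\frac{e^{- x}}{3}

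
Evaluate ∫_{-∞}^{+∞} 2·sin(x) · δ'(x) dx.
-2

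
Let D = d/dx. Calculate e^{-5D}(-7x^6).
- 7 x^{6} + 210 x^{5} - 2625 x^{4} + 17500 x^{3} - 65625 x^{2} + 131250 x - 109375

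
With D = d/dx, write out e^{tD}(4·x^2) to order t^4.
4 t^{2} + 8 t x + 4 x^{2}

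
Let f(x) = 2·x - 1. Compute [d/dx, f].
2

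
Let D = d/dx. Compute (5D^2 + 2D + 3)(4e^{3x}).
216 e^{3 x}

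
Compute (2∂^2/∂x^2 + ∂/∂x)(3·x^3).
9 x \left(x + 4\right)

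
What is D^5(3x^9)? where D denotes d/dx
45360 x^{4}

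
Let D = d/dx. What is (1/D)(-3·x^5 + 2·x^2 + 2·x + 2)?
- \frac{x^{6}}{2} + \frac{2 x^{3}}{3} + x^{2} + 2 x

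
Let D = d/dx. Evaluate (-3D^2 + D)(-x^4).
4 x^{2} \left(9 - x\right)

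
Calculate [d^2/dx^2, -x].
-2\frac{d}{dx}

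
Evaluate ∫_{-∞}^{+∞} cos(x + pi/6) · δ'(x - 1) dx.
\sin{\left(\frac{\pi}{6} + 1 \right)}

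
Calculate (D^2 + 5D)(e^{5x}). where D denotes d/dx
50 e^{5 x}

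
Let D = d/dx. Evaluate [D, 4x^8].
32 x^{7}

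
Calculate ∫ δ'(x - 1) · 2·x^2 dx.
-4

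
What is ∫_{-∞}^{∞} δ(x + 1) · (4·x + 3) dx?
-1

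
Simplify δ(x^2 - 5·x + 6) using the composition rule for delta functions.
\frac{\delta(x - 3) + \delta(x - 2)}{1}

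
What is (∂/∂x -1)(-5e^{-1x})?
10 e^{- x}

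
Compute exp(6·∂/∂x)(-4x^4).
- 4 x^{4} - 96 x^{3} - 864 x^{2} - 3456 x - 5184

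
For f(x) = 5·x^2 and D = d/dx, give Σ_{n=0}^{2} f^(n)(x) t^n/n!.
5 t^{2} + 10 t x + 5 x^{2}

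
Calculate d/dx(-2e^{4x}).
- 8 e^{4 x}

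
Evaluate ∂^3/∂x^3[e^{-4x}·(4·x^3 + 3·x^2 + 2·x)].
16 \left(- 16 x^{3} + 24 x^{2} - 8 x + 3\right) e^{- 4 x}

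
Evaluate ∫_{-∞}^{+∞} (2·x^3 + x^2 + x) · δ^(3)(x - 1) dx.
-12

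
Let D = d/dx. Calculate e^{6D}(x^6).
x^{6} + 36 x^{5} + 540 x^{4} + 4320 x^{3} + 19440 x^{2} + 46656 x + 46656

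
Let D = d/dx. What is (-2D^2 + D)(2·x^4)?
8 x^{2} \left(x - 6\right)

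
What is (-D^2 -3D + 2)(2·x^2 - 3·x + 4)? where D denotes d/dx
4 x^{2} - 18 x + 13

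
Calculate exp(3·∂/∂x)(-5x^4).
- 5 x^{4} - 60 x^{3} - 270 x^{2} - 540 x - 405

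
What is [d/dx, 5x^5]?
25 x^{4}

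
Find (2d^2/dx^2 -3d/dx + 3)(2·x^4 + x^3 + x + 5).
6 x^{4} - 21 x^{3} + 39 x^{2} + 15 x + 12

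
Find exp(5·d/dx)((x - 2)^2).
x^{2} + 6 x + 9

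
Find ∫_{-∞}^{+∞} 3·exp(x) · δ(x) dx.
3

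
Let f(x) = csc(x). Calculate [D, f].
- \cot{\left(x \right)} \csc{\left(x \right)}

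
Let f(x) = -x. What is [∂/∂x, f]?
-1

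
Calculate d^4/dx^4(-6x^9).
- 18144 x^{5}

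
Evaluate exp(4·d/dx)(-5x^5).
- 5 x^{5} - 100 x^{4} - 800 x^{3} - 3200 x^{2} - 6400 x - 5120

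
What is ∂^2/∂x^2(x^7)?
42 x^{5}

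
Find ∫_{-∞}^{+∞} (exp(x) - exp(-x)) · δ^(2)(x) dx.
0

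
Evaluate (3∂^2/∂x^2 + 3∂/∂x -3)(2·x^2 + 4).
6 x \left(2 - x\right)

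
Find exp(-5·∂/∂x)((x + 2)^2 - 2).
x^{2} - 6 x + 7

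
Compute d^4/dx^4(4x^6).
1440 x^{2}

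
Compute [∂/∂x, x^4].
4 x^{3}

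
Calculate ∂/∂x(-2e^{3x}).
- 6 e^{3 x}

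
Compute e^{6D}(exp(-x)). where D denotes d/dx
e^{- x - 6}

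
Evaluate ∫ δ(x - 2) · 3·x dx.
6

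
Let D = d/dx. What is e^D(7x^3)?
7 x^{3} + 21 x^{2} + 21 x + 7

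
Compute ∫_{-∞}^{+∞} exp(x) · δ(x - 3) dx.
e^{3}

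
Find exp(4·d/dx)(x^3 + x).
x^{3} + 12 x^{2} + 49 x + 68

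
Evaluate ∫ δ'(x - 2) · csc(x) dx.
\cot{\left(2 \right)} \csc{\left(2 \right)}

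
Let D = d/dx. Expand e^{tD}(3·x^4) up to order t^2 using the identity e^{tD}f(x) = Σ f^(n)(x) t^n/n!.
3 x^{2} \left(6 t^{2} + 4 t x + x^{2}\right)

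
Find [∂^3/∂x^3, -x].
-3\frac{d^{2}}{dx^{2}}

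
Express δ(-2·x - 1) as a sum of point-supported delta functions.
\frac{\delta(x + 1/2)}{2}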